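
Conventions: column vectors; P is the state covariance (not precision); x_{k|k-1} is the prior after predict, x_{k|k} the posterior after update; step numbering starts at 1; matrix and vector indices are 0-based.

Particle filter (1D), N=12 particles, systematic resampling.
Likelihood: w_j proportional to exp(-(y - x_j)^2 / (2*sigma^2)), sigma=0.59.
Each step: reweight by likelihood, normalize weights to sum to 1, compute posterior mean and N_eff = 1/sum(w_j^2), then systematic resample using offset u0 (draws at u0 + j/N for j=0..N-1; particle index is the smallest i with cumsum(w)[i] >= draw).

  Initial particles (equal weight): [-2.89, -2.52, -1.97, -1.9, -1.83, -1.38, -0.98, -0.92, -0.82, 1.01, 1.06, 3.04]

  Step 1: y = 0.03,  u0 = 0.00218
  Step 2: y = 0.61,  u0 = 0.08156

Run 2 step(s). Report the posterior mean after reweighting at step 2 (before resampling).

post_mean = 0.8655

step 1: w=[0.0000, 0.0001, 0.0023, 0.0034, 0.0050, 0.0411, 0.1649, 0.1953, 0.2529, 0.1797, 0.1555, 0.0000]  mean=-0.2791  Neff=5.3344  idx=[2, 6, 6, 7, 7, 8, 8, 8, 9, 9, 9, 10]
step 2: w=[0.0000, 0.0078, 0.0078, 0.0102, 0.0102, 0.0155, 0.0155, 0.0155, 0.2328, 0.2328, 0.2328, 0.2190]  mean=0.8655  Neff=4.7243  idx=[7, 8, 8, 9, 9, 9, 10, 10, 10, 11, 11, 11]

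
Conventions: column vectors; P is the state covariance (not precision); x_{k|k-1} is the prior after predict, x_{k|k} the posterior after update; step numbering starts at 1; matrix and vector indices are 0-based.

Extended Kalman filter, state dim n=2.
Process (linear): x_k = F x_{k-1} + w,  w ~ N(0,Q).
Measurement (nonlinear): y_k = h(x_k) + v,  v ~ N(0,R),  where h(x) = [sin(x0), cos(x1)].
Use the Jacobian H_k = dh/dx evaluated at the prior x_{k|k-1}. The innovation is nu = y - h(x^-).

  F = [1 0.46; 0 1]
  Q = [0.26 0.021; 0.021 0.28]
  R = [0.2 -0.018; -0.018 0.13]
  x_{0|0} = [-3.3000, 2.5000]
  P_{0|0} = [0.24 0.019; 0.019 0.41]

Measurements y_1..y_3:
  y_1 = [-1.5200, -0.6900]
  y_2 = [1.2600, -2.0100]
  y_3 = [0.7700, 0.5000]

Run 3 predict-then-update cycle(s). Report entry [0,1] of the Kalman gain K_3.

step 1: x^-=[-2.1500, 2.5000]  P^-=[0.6042 0.2286; 0.2286 0.6900]  H_jac=[-0.5474 0.0000; 0.0000 -0.5985]  S=[0.3810 0.0569; 0.0569 0.3771]  K=[-0.8326 -0.2372; -0.1687 -1.0695]  nu=[-0.6831, 0.1111]  x^+=[-1.6076, 2.4964]  P^+=[0.2964 0.0265; 0.0265 0.2272]
step 2: x^-=[-0.4593, 2.4964]  P^-=[0.6289 0.1520; 0.1520 0.5072]  H_jac=[0.8964 0.0000; 0.0000 -0.6014]  S=[0.7053 -0.0999; -0.0999 0.3134]  K=[0.7938 -0.0385; 0.0579 -0.9547]  nu=[1.7033, -1.2110]  x^+=[0.9395, 3.7512]  P^+=[0.1779 0.0321; 0.0321 0.2081]
step 3: x^-=[2.6650, 3.7512]  P^-=[0.5114 0.1488; 0.1488 0.4881]  H_jac=[-0.8886 0.0000; 0.0000 0.5726]  S=[0.6038 -0.0937; -0.0937 0.2900]  K=[-0.7444 0.0533; -0.0731 0.9400]  nu=[0.3113, 1.3199]  x^+=[2.5036, 4.9692]  P^+=[0.1686 0.0355; 0.0355 0.2157]

K[0,1] = 0.0533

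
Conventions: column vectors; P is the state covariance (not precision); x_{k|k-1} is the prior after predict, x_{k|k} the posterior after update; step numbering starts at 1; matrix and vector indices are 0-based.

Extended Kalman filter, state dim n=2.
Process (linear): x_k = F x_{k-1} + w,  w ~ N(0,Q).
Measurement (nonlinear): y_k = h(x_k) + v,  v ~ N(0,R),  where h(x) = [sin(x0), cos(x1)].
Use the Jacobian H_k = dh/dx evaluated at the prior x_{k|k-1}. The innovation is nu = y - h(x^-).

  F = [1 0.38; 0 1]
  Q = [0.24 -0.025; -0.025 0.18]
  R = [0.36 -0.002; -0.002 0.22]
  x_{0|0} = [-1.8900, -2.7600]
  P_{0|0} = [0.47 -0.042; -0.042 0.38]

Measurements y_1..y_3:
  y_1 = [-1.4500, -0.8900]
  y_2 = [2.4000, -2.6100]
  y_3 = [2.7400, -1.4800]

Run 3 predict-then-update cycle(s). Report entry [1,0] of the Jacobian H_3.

step 1: x^-=[-2.9388, -2.7600]  P^-=[0.7330 0.0774; 0.0774 0.5600]  H_jac=[-0.9795 0.0000; 0.0000 0.3724]  S=[1.0632 -0.0302; -0.0302 0.2977]  K=[-0.6744 0.0283; -0.0515 0.6954]  nu=[-1.2486, 0.0381]  x^+=[-2.0956, -2.6692]  P^+=[0.2479 0.0204; 0.0204 0.4111]
step 2: x^-=[-3.1099, -2.6692]  P^-=[0.5628 0.1516; 0.1516 0.5911]  H_jac=[-0.9995 0.0000; 0.0000 0.4550]  S=[0.9222 -0.0709; -0.0709 0.3424]  K=[-0.6041 0.0763; -0.1055 0.7637]  nu=[2.4317, -1.7195]  x^+=[-4.7100, -4.2390]  P^+=[0.2177 0.0395; 0.0395 0.3697]
step 3: x^-=[-6.3208, -4.2390]  P^-=[0.5412 0.1550; 0.1550 0.5497]  H_jac=[0.9993 0.0000; 0.0000 -0.8900]  S=[0.9004 -0.1399; -0.1399 0.6554]  K=[0.5874 -0.0852; 0.0580 -0.7341]  nu=[2.7776, -1.0241]  x^+=[-4.6021, -3.3261]  P^+=[0.2118 0.0224; 0.0224 0.1816]

H_jac[1,0] = 0.0000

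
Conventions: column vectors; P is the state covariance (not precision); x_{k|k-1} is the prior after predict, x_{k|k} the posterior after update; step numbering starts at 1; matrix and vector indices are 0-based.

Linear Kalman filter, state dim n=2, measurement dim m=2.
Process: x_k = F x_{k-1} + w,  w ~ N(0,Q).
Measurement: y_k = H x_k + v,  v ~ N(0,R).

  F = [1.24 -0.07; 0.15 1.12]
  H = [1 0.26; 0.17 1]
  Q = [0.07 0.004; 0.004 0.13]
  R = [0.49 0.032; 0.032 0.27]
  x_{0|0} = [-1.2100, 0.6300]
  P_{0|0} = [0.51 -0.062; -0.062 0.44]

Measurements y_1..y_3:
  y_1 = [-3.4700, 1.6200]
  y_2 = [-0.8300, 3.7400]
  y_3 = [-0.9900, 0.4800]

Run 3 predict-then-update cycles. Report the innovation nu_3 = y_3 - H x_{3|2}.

step 1: x^-=[-1.5445, 0.5241]  P^-=[0.8671 -0.0211; -0.0211 0.6726]  S=[1.3916 0.3323; 0.3323 0.9605]  K=[0.6407 -0.0901; -0.0608 0.7176]  nu=[-2.0618, 1.3585]  x^+=[-2.9878, 1.6243]  P^+=[0.3265 -0.0593; -0.0593 0.2019]
step 2: x^-=[-3.8186, 1.3710]  P^-=[0.5833 -0.0329; -0.0329 0.3707]  S=[1.0812 0.1932; 0.1932 0.6463]  K=[0.5422 -0.0595; -0.0446 0.5782]  nu=[2.6321, 3.0181]  x^+=[-2.5711, 2.9986]  P^+=[0.2756 -0.0456; -0.0456 0.1624]
step 3: x^-=[-3.3981, 2.9728]  P^-=[0.5025 -0.0203; -0.0203 0.3246]  S=[1.0039 0.1806; 0.1806 0.6023]  K=[0.5030 -0.0427; -0.0339 0.5435]  nu=[1.6352, -1.9151]  x^+=[-2.4939, 1.8765]  P^+=[0.2552 -0.0388; -0.0388 0.1523]

innov = [1.6352, -1.9151]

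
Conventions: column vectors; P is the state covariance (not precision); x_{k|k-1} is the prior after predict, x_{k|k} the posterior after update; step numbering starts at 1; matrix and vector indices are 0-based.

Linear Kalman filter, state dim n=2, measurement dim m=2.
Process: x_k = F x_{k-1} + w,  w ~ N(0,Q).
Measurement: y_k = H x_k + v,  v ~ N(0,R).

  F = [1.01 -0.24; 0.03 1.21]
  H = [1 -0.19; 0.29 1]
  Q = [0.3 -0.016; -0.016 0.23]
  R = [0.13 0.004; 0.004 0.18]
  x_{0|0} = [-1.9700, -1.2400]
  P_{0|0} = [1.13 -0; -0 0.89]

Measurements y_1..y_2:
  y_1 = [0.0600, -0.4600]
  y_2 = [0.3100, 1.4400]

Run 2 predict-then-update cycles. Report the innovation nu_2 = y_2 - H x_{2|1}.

step 1: x^-=[-1.6921, -1.5595]  P^-=[1.5040 -0.2402; -0.2402 1.5341]  S=[1.7806 -0.0783; -0.0783 1.7012]  K=[0.8771 0.1555; -0.2613 0.8488]  nu=[1.4558, 1.5902]  x^+=[-0.1679, -0.5901]  P^+=[0.1143 -0.0017; -0.0017 0.1522]
step 2: x^-=[-0.0279, -0.7191]  P^-=[0.4262 -0.0587; -0.0587 0.4528]  S=[0.5949 -0.0139; -0.0139 0.6346]  K=[0.7380 0.1184; -0.2274 0.6817]  nu=[0.2013, 2.1672]  x^+=[0.3773, 0.7126]  P^+=[0.0957 -0.0035; -0.0035 0.1228]

innov = [0.2013, 2.1672]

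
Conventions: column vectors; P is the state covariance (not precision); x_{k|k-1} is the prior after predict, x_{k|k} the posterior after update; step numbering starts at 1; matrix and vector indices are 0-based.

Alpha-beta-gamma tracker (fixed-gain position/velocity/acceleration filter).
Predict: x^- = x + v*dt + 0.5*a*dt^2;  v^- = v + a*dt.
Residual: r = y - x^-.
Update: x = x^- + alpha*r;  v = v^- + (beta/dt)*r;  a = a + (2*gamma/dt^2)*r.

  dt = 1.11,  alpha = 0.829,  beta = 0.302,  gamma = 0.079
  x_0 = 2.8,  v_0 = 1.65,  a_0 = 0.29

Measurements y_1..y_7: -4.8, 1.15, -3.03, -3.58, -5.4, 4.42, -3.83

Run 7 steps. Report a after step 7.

a_post = 0.1708

step 1: x_pred=4.8102  r=-9.6102  x^+=-3.1567  v^+=-0.6428  a^+=-0.9424
step 2: x_pred=-4.4507  r=5.6007  x^+=0.1923  v^+=-0.1650  a^+=-0.2242
step 3: x_pred=-0.1290  r=-2.9010  x^+=-2.5339  v^+=-1.2031  a^+=-0.5962
step 4: x_pred=-4.2367  r=0.6567  x^+=-3.6923  v^+=-1.6862  a^+=-0.5120
step 5: x_pred=-5.8794  r=0.4794  x^+=-5.4820  v^+=-2.1241  a^+=-0.4505
step 6: x_pred=-8.1172  r=12.5372  x^+=2.2761  v^+=0.7869  a^+=1.1572
step 7: x_pred=3.8625  r=-7.6925  x^+=-2.5146  v^+=-0.0215  a^+=0.1708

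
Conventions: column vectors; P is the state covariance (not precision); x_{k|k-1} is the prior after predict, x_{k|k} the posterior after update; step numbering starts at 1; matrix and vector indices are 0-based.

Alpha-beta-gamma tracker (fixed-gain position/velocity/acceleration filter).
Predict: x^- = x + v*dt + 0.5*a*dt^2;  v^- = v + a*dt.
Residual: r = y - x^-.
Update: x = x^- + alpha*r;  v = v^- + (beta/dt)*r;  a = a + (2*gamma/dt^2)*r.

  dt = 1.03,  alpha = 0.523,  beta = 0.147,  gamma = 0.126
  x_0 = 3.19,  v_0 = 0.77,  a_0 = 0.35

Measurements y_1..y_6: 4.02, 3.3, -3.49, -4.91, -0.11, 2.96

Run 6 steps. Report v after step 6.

v_post = -5.0226

step 1: x_pred=4.1688  r=-0.1488  x^+=4.0910  v^+=1.1093  a^+=0.3147
step 2: x_pred=5.4004  r=-2.1004  x^+=4.3019  v^+=1.1336  a^+=-0.1843
step 3: x_pred=5.3718  r=-8.8618  x^+=0.7371  v^+=-0.3209  a^+=-2.2892
step 4: x_pred=-0.8078  r=-4.1022  x^+=-2.9533  v^+=-3.2643  a^+=-3.2636
step 5: x_pred=-8.0467  r=7.9367  x^+=-3.8958  v^+=-5.4931  a^+=-1.3784
step 6: x_pred=-10.2849  r=13.2449  x^+=-3.3578  v^+=-5.0226  a^+=1.7677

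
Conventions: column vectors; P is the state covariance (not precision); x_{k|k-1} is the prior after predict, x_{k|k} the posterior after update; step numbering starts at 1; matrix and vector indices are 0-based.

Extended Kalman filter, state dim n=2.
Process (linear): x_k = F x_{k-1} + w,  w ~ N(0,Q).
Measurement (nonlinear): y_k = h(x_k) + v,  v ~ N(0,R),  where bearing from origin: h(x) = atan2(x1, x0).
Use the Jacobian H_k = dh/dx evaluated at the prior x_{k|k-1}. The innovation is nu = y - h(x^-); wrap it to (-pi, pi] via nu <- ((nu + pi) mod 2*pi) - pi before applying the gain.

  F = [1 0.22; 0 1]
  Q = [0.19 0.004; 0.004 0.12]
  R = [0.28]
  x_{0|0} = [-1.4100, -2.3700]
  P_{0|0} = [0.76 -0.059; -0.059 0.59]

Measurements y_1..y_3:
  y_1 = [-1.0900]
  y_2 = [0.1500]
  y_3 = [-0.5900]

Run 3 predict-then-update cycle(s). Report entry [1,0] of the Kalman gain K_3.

step 1: x^-=[-1.9314, -2.3700]  P^-=[0.9526 0.0748; 0.0748 0.7100]  H_jac=[0.2536 -0.2066]  S=[0.3637]  K=[0.6216; -0.3512]  nu=[1.1646]  x^+=[-1.2075, -2.7790]  P^+=[0.8121 0.1542; 0.1542 0.6651]
step 2: x^-=[-1.8189, -2.7790]  P^-=[1.1021 0.3045; 0.3045 0.7851]  H_jac=[0.2519 -0.1649]  S=[0.3460]  K=[0.6573; -0.1524]  nu=[2.3003]  x^+=[-0.3068, -3.1297]  P^+=[0.9526 0.3392; 0.3392 0.7771]
step 3: x^-=[-0.9953, -3.1297]  P^-=[1.3295 0.5142; 0.5142 0.8971]  H_jac=[0.2902 -0.0923]  S=[0.3720]  K=[0.9094; 0.1785]  nu=[1.2887]  x^+=[0.1766, -2.8996]  P^+=[1.0218 0.4538; 0.4538 0.8852]

K[1,0] = 0.1785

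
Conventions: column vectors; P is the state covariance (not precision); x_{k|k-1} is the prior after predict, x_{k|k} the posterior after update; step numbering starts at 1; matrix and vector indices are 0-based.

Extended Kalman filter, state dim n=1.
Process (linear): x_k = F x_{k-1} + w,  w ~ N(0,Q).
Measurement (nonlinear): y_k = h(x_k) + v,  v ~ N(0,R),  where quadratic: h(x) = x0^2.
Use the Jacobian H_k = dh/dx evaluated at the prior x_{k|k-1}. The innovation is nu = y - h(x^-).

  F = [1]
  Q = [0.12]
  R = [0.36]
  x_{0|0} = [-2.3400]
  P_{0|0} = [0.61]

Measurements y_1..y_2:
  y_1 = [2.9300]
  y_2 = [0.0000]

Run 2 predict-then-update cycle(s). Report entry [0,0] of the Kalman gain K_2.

step 1: x^-=[-2.3400]  P^-=[0.7300]  H_jac=[-4.6800]  S=[16.3488]  K=[-0.2090]  nu=[-2.5456]  x^+=[-1.8080]  P^+=[0.0161]
step 2: x^-=[-1.8080]  P^-=[0.1361]  H_jac=[-3.6161]  S=[2.1393]  K=[-0.2300]  nu=[-3.2690]  x^+=[-1.0561]  P^+=[0.0229]

K[0,0] = -0.2300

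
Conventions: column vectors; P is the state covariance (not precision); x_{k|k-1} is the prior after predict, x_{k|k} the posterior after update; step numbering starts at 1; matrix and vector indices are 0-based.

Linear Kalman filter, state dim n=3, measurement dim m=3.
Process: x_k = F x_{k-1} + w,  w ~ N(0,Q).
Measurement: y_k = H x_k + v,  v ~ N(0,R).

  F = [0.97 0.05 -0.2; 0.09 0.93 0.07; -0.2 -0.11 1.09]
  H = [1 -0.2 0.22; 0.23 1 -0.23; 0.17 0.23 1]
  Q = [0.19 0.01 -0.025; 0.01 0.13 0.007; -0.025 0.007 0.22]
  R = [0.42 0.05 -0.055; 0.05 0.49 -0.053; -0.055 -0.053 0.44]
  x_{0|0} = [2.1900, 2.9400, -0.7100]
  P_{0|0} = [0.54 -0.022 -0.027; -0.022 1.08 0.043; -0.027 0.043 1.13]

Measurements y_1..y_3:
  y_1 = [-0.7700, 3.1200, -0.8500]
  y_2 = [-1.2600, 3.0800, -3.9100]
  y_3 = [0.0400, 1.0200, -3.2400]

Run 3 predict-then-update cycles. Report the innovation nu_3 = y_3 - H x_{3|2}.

innov = [-0.2737, -2.2724, 0.3714]

step 1: x^-=[2.4133, 2.8816, -1.5353]  P^-=[0.7535 0.0624 -0.4058; 0.0624 1.0756 0.0183; -0.4058 0.0183 1.5977]  S=[1.0887 0.0645 -0.0364; 0.0645 1.7532 -0.1898; -0.0364 -0.1898 1.9917]  K=[0.5859 0.1545 -0.1068; -0.1683 0.6469 0.1973; -0.0180 -0.1702 0.7531]  nu=[-2.2692, -0.6698, -0.3877]  x^+=[1.0217, 2.7538, -1.6725]  P^+=[0.2927 0.0112 -0.1397; 0.0112 0.2937 -0.0077; -0.1397 -0.0077 0.3669]
step 2: x^-=[1.4632, 2.5359, -2.3303]  P^-=[0.5362 0.0487 -0.3186; 0.0487 0.3873 -0.0220; -0.3186 -0.0220 0.7344]  S=[0.8496 0.1565 -0.1378; 0.1565 1.0108 -0.1827; -0.1378 -0.1827 1.0958]  K=[0.4923 0.1464 -0.1110; -0.0993 0.4380 0.1293; -0.0578 -0.1468 0.5844]  nu=[-1.7034, -0.3284, -2.4118]  x^+=[0.8445, 2.2493, -3.5930]  P^+=[0.2516 0.0145 -0.1298; 0.0145 0.1975 -0.0087; -0.1298 -0.0087 0.2922]
step 3: x^-=[1.6502, 1.9163, -4.3327]  P^-=[0.4909 0.0453 -0.2834; 0.0453 0.3039 -0.0180; -0.2834 -0.0180 0.6389]  S=[0.8127 0.1591 -0.1274; 0.1591 0.9128 -0.1719; -0.1274 -0.1719 1.0081]  K=[0.4719 0.1429 -0.1040; -0.0812 0.3846 0.1145; -0.0579 -0.1383 0.5510]  nu=[-0.2737, -2.2724, 0.3714]  x^+=[1.1576, 1.1071, -3.7980]  P^+=[0.2413 0.0152 -0.1238; 0.0152 0.1730 -0.0079; -0.1238 -0.0079 0.2758]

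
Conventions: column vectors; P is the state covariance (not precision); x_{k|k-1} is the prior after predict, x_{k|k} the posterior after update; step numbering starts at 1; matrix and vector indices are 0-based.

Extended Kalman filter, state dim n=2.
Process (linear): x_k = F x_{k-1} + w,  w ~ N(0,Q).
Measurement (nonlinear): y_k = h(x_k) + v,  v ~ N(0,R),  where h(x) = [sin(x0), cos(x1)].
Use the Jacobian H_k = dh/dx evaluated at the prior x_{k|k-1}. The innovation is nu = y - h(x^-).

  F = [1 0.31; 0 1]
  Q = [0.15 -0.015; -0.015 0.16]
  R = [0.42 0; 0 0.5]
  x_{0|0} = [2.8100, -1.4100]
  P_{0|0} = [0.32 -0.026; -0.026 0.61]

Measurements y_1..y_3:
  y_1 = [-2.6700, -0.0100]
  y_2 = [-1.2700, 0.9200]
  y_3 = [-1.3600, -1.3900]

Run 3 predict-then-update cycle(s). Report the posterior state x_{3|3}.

x_post = [4.0976, -1.7324]

step 1: x^-=[2.3729, -1.4100]  P^-=[0.5125 0.1481; 0.1481 0.7700]  H_jac=[-0.7188 0.0000; 0.0000 0.9871]  S=[0.6848 -0.1051; -0.1051 1.2503]  K=[-0.5268 0.0726; -0.0630 0.6026]  nu=[-3.3652, -0.1701]  x^+=[4.1333, -1.3006]  P^+=[0.3078 0.0368; 0.0368 0.3053]
step 2: x^-=[3.7302, -1.3006]  P^-=[0.5100 0.1164; 0.1164 0.4653]  H_jac=[-0.8317 0.0000; 0.0000 0.9637]  S=[0.7728 -0.0933; -0.0933 0.9321]  K=[-0.5409 0.0662; -0.0680 0.4742]  nu=[-0.7148, 0.6530]  x^+=[4.1600, -0.9422]  P^+=[0.2731 0.0344; 0.0344 0.2460]
step 3: x^-=[3.8679, -0.9422]  P^-=[0.4681 0.0956; 0.0956 0.4060]  H_jac=[-0.7476 0.0000; 0.0000 0.8089]  S=[0.6816 -0.0578; -0.0578 0.7657]  K=[-0.5081 0.0627; -0.0689 0.4237]  nu=[-0.6959, -1.9780]  x^+=[4.0976, -1.7324]  P^+=[0.2854 0.0387; 0.0387 0.2619]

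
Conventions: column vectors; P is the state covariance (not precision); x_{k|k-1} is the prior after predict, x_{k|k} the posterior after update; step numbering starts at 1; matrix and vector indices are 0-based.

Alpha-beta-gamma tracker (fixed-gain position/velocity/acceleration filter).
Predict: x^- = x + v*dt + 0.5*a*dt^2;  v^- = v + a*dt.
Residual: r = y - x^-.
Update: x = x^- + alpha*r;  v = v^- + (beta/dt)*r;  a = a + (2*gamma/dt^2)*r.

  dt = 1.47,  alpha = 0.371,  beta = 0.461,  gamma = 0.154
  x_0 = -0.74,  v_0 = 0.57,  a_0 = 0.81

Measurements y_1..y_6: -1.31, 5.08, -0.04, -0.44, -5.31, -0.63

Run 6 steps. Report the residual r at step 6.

step 1: x_pred=0.9731  r=-2.2831  x^+=0.1260  v^+=1.0447  a^+=0.4846
step 2: x_pred=2.1854  r=2.8946  x^+=3.2593  v^+=2.6648  a^+=0.8972
step 3: x_pred=8.1459  r=-8.1859  x^+=5.1089  v^+=1.4165  a^+=-0.2696
step 4: x_pred=6.9000  r=-7.3400  x^+=4.1768  v^+=-1.2816  a^+=-1.3158
step 5: x_pred=0.8712  r=-6.1812  x^+=-1.4220  v^+=-5.1543  a^+=-2.1968
step 6: x_pred=-11.3724  r=10.7424  x^+=-7.3870  v^+=-5.0147  a^+=-0.6657

resid = 10.7424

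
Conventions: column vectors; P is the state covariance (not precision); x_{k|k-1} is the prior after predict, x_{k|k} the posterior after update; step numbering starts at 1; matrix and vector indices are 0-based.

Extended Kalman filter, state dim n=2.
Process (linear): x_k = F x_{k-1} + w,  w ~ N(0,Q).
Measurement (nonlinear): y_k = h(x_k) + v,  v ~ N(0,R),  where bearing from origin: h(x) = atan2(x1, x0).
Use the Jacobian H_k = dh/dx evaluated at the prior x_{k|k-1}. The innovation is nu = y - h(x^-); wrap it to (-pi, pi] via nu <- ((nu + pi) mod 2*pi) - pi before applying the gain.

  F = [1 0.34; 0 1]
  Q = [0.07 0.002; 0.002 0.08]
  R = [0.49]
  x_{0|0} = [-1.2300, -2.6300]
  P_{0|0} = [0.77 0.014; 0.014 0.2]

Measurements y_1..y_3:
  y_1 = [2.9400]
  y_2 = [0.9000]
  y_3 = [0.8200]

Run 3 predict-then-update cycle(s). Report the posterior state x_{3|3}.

step 1: x^-=[-2.1242, -2.6300]  P^-=[0.8726 0.0840; 0.0840 0.2800]  H_jac=[0.2301 -0.1859]  S=[0.5387]  K=[0.3438; -0.0607]  nu=[-1.0930]  x^+=[-2.4999, -2.5636]  P^+=[0.8090 0.0952; 0.0952 0.2780]
step 2: x^-=[-3.3716, -2.5636]  P^-=[0.9759 0.1918; 0.1918 0.3580]  H_jac=[0.1429 -0.1879]  S=[0.5123]  K=[0.2019; -0.0778]  nu=[-2.8917]  x^+=[-3.9553, -2.3385]  P^+=[0.9550 0.1998; 0.1998 0.3549]
step 3: x^-=[-4.7504, -2.3385]  P^-=[1.2019 0.3225; 0.3225 0.4349]  H_jac=[0.0834 -0.1694]  S=[0.5017]  K=[0.0909; -0.0933]  nu=[-2.7790]  x^+=[-5.0031, -2.0793]  P^+=[1.1978 0.3267; 0.3267 0.4305]

x_post = [-5.0031, -2.0793]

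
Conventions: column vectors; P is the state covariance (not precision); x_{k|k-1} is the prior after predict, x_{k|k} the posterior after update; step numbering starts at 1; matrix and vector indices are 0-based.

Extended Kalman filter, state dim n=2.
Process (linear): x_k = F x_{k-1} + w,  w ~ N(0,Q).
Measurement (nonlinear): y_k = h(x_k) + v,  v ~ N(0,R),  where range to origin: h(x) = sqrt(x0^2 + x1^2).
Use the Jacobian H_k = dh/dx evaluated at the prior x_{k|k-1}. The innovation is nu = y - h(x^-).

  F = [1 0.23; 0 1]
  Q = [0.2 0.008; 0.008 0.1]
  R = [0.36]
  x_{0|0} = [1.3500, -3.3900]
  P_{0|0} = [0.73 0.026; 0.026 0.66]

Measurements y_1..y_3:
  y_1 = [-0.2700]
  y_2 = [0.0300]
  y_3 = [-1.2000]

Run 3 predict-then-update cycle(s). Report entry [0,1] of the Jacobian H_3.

H_jac[0,1] = -0.9656

step 1: x^-=[0.5703, -3.3900]  P^-=[0.9769 0.1858; 0.1858 0.7600]  H_jac=[0.1659 -0.9861]  S=[1.0652]  K=[-0.0199; -0.6747]  nu=[-3.7076]  x^+=[0.6440, -0.8886]  P^+=[0.9765 0.1715; 0.1715 0.2752]
step 2: x^-=[0.4396, -0.8886]  P^-=[1.2699 0.2428; 0.2428 0.3752]  H_jac=[0.4434 -0.8963]  S=[0.7181]  K=[0.4811; -0.3183]  nu=[-0.9614]  x^+=[-0.0229, -0.5825]  P^+=[1.1037 0.3528; 0.3528 0.3024]
step 3: x^-=[-0.1569, -0.5825]  P^-=[1.4820 0.4303; 0.4303 0.4024]  H_jac=[-0.2601 -0.9656]  S=[1.0516]  K=[-0.7617; -0.4759]  nu=[-1.8033]  x^+=[1.2166, 0.2757]  P^+=[0.8719 0.0491; 0.0491 0.1642]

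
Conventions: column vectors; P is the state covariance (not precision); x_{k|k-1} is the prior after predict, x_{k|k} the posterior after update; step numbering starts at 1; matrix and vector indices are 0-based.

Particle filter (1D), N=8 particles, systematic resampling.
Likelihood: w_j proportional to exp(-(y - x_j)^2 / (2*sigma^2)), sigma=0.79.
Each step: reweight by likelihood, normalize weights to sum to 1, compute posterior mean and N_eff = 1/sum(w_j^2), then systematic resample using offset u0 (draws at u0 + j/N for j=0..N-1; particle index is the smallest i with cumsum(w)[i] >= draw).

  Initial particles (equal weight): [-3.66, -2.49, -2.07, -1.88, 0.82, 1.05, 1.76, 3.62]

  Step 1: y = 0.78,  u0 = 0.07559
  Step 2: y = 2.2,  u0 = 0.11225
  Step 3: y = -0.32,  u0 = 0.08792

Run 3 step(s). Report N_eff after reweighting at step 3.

N_eff = 4.7356

step 1: w=[0.0000, 0.0001, 0.0006, 0.0014, 0.4141, 0.3911, 0.1921, 0.0006]  mean=1.0864  Neff=2.7678  idx=[4, 4, 4, 5, 5, 5, 6, 6]
step 2: w=[0.0639, 0.0639, 0.0639, 0.1018, 0.1018, 0.1018, 0.2515, 0.2515]  mean=1.3631  Neff=5.8883  idx=[1, 3, 4, 5, 6, 6, 7, 7]
step 3: w=[0.3084, 0.1942, 0.1942, 0.1942, 0.0273, 0.0273, 0.0273, 0.0273]  mean=1.0566  Neff=4.7356  idx=[0, 0, 1, 1, 2, 3, 3, 6]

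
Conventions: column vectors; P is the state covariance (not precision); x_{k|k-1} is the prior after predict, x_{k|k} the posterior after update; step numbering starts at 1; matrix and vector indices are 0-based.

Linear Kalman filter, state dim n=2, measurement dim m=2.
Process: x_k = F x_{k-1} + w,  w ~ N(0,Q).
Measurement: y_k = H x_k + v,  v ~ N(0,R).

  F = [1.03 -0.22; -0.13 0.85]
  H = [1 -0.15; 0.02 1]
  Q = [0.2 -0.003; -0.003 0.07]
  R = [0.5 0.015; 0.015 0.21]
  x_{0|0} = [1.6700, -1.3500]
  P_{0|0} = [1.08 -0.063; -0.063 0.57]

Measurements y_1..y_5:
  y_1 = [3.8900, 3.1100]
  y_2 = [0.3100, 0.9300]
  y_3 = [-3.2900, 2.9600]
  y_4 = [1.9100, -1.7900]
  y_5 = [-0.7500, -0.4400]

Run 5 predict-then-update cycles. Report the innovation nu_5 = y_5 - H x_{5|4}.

step 1: x^-=[2.0171, -1.3646]  P^-=[1.4019 -0.3112; -0.3112 0.5140]  S=[2.0068 -0.3443; -0.3443 0.7121]  K=[0.7127 -0.0530; -0.0776 0.6756]  nu=[1.6682, 4.4343]  x^+=[2.9711, 1.5016]  P^+=[0.3544 -0.0075; -0.0075 0.1409]
step 2: x^-=[2.7299, 0.8901]  P^-=[0.5863 -0.0836; -0.0836 0.1794]  S=[1.1154 -0.0835; -0.0835 0.3863]  K=[0.5315 -0.0711; -0.0657 0.4459]  nu=[-2.2864, -0.0147]  x^+=[1.5157, 1.0337]  P^+=[0.2629 -0.0122; -0.0122 0.0929]
step 3: x^-=[1.3337, 0.6816]  P^-=[0.4889 -0.0666; -0.0666 0.1443]  S=[1.0121 -0.0633; -0.0633 0.3518]  K=[0.4883 -0.0737; -0.0625 0.3950]  nu=[-4.5215, 2.2517]  x^+=[-1.0402, 1.8537]  P^+=[0.2411 -0.0130; -0.0130 0.0823]
step 4: x^-=[-1.4792, 1.7109]  P^-=[0.4656 -0.0624; -0.0624 0.1364]  S=[0.9874 -0.0584; -0.0584 0.3441]  K=[0.4767 -0.0734; -0.0613 0.3824]  nu=[3.6458, -3.4713]  x^+=[0.5137, 0.1600]  P^+=[0.2353 -0.0130; -0.0130 0.0796]
step 5: x^-=[0.4940, 0.0692]  P^-=[0.4594 -0.0611; -0.0611 0.1344]  S=[0.9807 -0.0569; -0.0569 0.3421]  K=[0.4735 -0.0731; -0.0609 0.3791]  nu=[-1.2336, -0.5191]  x^+=[-0.0522, -0.0524]  P^+=[0.2337 -0.0129; -0.0129 0.0790]

innov = [-1.2336, -0.5191]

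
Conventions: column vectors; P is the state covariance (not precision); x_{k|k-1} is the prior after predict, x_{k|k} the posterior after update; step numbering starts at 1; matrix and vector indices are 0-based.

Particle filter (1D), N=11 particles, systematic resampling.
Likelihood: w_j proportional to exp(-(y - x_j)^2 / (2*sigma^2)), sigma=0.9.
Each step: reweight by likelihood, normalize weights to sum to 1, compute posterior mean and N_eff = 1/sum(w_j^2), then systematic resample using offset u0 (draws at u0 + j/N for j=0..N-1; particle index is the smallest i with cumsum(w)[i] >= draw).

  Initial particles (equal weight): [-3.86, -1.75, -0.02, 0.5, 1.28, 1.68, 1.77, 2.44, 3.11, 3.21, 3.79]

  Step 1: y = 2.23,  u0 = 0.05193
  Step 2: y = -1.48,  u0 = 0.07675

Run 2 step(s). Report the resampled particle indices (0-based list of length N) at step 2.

resampled_idx = [0, 0, 0, 0, 1, 1, 1, 2, 3, 4, 5]

step 1: w=[0.0000, 0.0000, 0.0091, 0.0325, 0.1181, 0.1711, 0.1809, 0.2006, 0.1278, 0.1140, 0.0459]  mean=2.2017  Neff=6.7216  idx=[4, 4, 5, 5, 6, 6, 7, 7, 8, 9, 10]
step 2: w=[0.3564, 0.3564, 0.0826, 0.0826, 0.0579, 0.0579, 0.0030, 0.0030, 0.0001, 0.0000, 0.0000]  mean=1.4100  Neff=3.6434  idx=[0, 0, 0, 0, 1, 1, 1, 2, 3, 4, 5]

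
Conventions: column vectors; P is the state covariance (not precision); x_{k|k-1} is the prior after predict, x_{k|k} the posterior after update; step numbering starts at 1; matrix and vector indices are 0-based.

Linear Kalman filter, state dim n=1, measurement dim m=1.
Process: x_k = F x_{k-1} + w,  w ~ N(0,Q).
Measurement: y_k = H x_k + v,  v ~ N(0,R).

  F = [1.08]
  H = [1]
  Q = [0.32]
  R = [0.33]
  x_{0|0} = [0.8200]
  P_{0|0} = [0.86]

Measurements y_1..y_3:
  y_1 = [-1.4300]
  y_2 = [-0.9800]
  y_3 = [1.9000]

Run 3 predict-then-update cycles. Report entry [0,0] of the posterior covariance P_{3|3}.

P_post[0,0] = 0.2093

step 1: x^-=[0.8856]  P^-=[1.3231]  S=[1.6531]  K=[0.8004]  nu=[-2.3156]  x^+=[-0.9677]  P^+=[0.2641]
step 2: x^-=[-1.0452]  P^-=[0.6281]  S=[0.9581]  K=[0.6556]  nu=[0.0652]  x^+=[-1.0024]  P^+=[0.2163]
step 3: x^-=[-1.0826]  P^-=[0.5723]  S=[0.9023]  K=[0.6343]  nu=[2.9826]  x^+=[0.8092]  P^+=[0.2093]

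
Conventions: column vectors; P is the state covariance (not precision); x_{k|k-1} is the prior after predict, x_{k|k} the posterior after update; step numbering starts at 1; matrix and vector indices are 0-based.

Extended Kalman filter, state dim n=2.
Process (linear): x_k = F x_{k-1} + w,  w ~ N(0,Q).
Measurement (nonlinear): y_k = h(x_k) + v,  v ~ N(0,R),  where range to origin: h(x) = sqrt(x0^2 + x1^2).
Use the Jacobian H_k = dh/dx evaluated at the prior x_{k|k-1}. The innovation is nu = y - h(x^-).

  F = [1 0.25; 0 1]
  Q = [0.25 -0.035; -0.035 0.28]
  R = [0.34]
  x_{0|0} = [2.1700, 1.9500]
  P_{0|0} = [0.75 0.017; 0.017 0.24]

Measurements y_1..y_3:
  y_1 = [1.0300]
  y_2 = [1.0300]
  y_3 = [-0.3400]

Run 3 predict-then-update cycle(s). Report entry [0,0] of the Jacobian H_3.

H_jac[0,0] = 0.8108

step 1: x^-=[2.6575, 1.9500]  P^-=[1.0235 0.0420; 0.0420 0.5200]  H_jac=[0.8062 0.5916]  S=[1.2273]  K=[0.6926; 0.2782]  nu=[-2.2662]  x^+=[1.0880, 1.3195]  P^+=[0.4348 -0.1945; -0.1945 0.4250]
step 2: x^-=[1.4179, 1.3195]  P^-=[0.6141 -0.1233; -0.1233 0.7050]  H_jac=[0.7321 0.6812]  S=[0.8733]  K=[0.4186; 0.4466]  nu=[-0.9068]  x^+=[1.0383, 0.9145]  P^+=[0.4611 -0.2865; -0.2865 0.5308]
step 3: x^-=[1.2669, 0.9145]  P^-=[0.6010 -0.1888; -0.1888 0.8108]  H_jac=[0.8108 0.5853]  S=[0.8336]  K=[0.4520; 0.3856]  nu=[-1.9024]  x^+=[0.4070, 0.1809]  P^+=[0.4307 -0.3341; -0.3341 0.6869]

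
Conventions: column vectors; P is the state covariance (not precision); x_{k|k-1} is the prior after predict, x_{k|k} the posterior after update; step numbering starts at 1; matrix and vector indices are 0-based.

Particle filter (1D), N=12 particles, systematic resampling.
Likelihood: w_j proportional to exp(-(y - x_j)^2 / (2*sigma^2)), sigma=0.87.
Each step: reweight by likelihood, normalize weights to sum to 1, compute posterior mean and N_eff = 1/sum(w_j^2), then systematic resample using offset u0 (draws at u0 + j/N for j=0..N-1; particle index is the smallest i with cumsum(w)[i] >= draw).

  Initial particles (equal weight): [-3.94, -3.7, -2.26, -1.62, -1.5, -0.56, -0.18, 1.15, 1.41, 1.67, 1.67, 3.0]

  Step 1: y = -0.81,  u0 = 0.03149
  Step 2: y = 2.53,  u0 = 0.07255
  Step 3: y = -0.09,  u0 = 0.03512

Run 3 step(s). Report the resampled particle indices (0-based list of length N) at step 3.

step 1: w=[0.0004, 0.0011, 0.0710, 0.1845, 0.2078, 0.2730, 0.2189, 0.0225, 0.0110, 0.0049, 0.0049, 0.0000]  mean=-0.9114  Neff=4.8690  idx=[2, 3, 3, 4, 4, 4, 5, 5, 5, 6, 6, 6]
step 2: w=[0.0000, 0.0004, 0.0004, 0.0008, 0.0008, 0.0008, 0.0628, 0.0628, 0.0628, 0.2695, 0.2695, 0.2695]  mean=-0.2558  Neff=4.3535  idx=[7, 8, 9, 9, 9, 10, 10, 10, 11, 11, 11, 11]
step 3: w=[0.0740, 0.0740, 0.0852, 0.0852, 0.0852, 0.0852, 0.0852, 0.0852, 0.0852, 0.0852, 0.0852, 0.0852]  mean=-0.2363  Neff=11.9701  idx=[0, 1, 2, 3, 4, 5, 6, 7, 8, 9, 10, 11]

resampled_idx = [0, 1, 2, 3, 4, 5, 6, 7, 8, 9, 10, 11]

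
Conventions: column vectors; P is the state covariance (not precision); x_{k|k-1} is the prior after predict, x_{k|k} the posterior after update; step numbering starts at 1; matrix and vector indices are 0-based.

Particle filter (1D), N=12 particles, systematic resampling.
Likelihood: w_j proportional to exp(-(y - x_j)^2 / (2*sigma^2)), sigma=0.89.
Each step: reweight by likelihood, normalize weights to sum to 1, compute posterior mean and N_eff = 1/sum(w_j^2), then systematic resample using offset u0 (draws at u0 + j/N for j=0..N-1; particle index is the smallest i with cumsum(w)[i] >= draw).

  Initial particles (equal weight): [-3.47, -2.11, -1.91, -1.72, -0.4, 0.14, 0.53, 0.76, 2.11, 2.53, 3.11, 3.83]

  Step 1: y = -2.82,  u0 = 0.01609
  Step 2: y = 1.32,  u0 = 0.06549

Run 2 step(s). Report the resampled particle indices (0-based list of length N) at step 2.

resampled_idx = [5, 6, 7, 8, 9, 9, 10, 10, 10, 11, 11, 11]

step 1: w=[0.2966, 0.2817, 0.2296, 0.1804, 0.0096, 0.0015, 0.0003, 0.0001, 0.0000, 0.0000, 0.0000, 0.0000]  mean=-2.3760  Neff=3.9567  idx=[0, 0, 0, 0, 1, 1, 1, 2, 2, 2, 3, 3]
step 2: w=[0.0000, 0.0000, 0.0000, 0.0000, 0.0505, 0.0505, 0.0505, 0.1171, 0.1171, 0.1171, 0.2484, 0.2484]  mean=-1.8462  Neff=5.8052  idx=[5, 6, 7, 8, 9, 9, 10, 10, 10, 11, 11, 11]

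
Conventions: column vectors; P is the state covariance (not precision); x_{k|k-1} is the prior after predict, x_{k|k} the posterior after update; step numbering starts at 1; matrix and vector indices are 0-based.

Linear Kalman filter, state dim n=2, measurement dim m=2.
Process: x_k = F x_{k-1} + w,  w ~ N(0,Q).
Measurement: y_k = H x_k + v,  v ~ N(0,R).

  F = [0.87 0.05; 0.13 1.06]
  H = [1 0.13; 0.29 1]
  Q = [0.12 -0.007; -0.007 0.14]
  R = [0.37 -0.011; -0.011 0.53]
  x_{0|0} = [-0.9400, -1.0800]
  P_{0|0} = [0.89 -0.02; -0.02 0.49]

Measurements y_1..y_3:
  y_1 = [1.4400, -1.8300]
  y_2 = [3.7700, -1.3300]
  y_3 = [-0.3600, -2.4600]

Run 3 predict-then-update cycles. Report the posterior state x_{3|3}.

x_post = [0.9530, -2.0505]

step 1: x^-=[-0.8718, -1.2670]  P^-=[0.7931 0.1011; 0.1011 0.7001]  S=[1.2012 0.4149; 0.4149 1.3554]  K=[0.6562 0.0434; -0.0290 0.5470]  nu=[2.4765, -0.3102]  x^+=[0.7399, -1.5086]  P^+=[0.2497 -0.0566; -0.0566 0.3067]
step 2: x^-=[0.5682, -1.5029]  P^-=[0.3048 -0.0151; -0.0151 0.4732]  S=[0.6789 0.1232; 0.1232 1.0201]  K=[0.4428 0.0184; -0.0154 0.4614]  nu=[3.3971, 0.0081]  x^+=[2.0726, -1.5515]  P^+=[0.1694 -0.0443; -0.0443 0.2576]
step 3: x^-=[1.7256, -1.3752]  P^-=[0.2450 -0.0153; -0.0153 0.4201]  S=[0.6181 0.0988; 0.0988 0.9618]  K=[0.3903 0.0179; -0.0056 0.4327]  nu=[-1.9068, -1.5853]  x^+=[0.9530, -2.0505]  P^+=[0.1492 -0.0381; -0.0381 0.2404]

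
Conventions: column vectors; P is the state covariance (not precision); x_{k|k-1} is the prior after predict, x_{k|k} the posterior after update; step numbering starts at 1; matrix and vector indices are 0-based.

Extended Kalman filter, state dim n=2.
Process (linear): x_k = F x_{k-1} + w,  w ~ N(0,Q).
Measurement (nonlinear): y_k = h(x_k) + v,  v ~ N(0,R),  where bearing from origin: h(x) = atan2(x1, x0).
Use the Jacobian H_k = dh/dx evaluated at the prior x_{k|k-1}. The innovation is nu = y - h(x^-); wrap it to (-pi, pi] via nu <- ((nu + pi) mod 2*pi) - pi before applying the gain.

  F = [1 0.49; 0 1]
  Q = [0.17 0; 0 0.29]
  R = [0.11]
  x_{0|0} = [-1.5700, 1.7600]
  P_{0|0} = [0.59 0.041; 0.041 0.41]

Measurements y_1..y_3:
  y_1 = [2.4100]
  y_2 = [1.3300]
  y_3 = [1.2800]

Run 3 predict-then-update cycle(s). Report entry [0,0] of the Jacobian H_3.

H_jac[0,0] = -0.4192

step 1: x^-=[-0.7076, 1.7600]  P^-=[0.8986 0.2419; 0.2419 0.7000]  H_jac=[-0.4891 -0.1966]  S=[0.3986]  K=[-1.2221; -0.6422]  nu=[0.4569]  x^+=[-1.2660, 1.4666]  P^+=[0.3033 -0.0709; -0.0709 0.5356]
step 2: x^-=[-0.5474, 1.4666]  P^-=[0.5325 0.1915; 0.1915 0.8256]  H_jac=[-0.5985 -0.2234]  S=[0.3931]  K=[-0.9194; -0.7607]  nu=[-0.5980]  x^+=[0.0024, 1.9215]  P^+=[0.2001 -0.0834; -0.0834 0.5981]
step 3: x^-=[0.9440, 1.9215]  P^-=[0.4320 0.2096; 0.2096 0.8881]  H_jac=[-0.4192 0.2060]  S=[0.1874]  K=[-0.7360; 0.5071]  nu=[0.1658]  x^+=[0.8219, 2.0056]  P^+=[0.3305 0.2796; 0.2796 0.8399]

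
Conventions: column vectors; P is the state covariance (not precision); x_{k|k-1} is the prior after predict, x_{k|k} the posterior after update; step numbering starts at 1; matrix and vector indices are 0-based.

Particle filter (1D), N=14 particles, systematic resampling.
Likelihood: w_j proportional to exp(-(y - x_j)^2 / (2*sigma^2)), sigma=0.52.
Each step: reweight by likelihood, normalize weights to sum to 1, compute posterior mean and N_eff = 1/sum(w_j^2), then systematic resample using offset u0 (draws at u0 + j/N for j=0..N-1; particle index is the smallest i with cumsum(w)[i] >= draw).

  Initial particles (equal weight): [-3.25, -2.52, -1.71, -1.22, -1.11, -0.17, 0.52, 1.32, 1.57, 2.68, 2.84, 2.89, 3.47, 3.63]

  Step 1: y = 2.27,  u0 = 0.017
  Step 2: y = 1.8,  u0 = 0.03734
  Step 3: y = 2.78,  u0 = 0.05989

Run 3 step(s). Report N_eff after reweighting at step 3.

step 1: w=[0.0000, 0.0000, 0.0000, 0.0000, 0.0000, 0.0000, 0.0014, 0.0763, 0.1635, 0.2966, 0.2219, 0.1988, 0.0282, 0.0132]  mean=2.5038  Neff=4.7558  idx=[7, 8, 8, 8, 9, 9, 9, 9, 10, 10, 10, 11, 11, 11]
step 2: w=[0.1289, 0.1789, 0.1789, 0.1789, 0.0471, 0.0471, 0.0471, 0.0471, 0.0267, 0.0267, 0.0267, 0.0219, 0.0219, 0.0219]  mean=1.9356  Neff=7.9934  idx=[0, 0, 1, 1, 2, 2, 2, 3, 3, 4, 5, 7, 9, 12]
step 3: w=[0.0036, 0.0036, 0.0123, 0.0123, 0.0123, 0.0123, 0.0123, 0.0123, 0.0123, 0.1811, 0.1811, 0.1811, 0.1832, 0.1803]  mean=2.6418  Neff=6.0418  idx=[6, 9, 9, 9, 10, 10, 11, 11, 11, 12, 12, 13, 13, 13]

N_eff = 6.0418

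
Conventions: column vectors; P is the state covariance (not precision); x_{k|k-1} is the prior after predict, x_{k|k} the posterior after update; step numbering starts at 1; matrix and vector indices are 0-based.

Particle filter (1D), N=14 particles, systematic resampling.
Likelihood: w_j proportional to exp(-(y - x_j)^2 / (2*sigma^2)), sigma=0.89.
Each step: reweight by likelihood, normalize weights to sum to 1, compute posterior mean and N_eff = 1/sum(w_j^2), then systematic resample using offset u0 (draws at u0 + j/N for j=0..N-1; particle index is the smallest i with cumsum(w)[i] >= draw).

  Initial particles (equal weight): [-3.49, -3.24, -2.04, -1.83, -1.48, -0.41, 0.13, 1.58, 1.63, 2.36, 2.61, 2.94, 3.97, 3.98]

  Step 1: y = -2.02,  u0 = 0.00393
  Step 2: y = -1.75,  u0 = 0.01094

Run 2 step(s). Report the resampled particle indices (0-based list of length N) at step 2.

step 1: w=[0.0690, 0.1055, 0.2699, 0.2638, 0.2245, 0.0526, 0.0146, 0.0001, 0.0001, 0.0000, 0.0000, 0.0000, 0.0000, 0.0000]  mean=-1.9677  Neff=4.7234  idx=[0, 1, 1, 2, 2, 2, 2, 3, 3, 3, 4, 4, 4, 4]
step 2: w=[0.0132, 0.0219, 0.0219, 0.0844, 0.0844, 0.0844, 0.0844, 0.0886, 0.0886, 0.0886, 0.0850, 0.0850, 0.0850, 0.0850]  mean=-1.8655  Neff=12.1931  idx=[0, 3, 4, 4, 5, 6, 7, 8, 9, 9, 10, 11, 12, 13]

resampled_idx = [0, 3, 4, 4, 5, 6, 7, 8, 9, 9, 10, 11, 12, 13]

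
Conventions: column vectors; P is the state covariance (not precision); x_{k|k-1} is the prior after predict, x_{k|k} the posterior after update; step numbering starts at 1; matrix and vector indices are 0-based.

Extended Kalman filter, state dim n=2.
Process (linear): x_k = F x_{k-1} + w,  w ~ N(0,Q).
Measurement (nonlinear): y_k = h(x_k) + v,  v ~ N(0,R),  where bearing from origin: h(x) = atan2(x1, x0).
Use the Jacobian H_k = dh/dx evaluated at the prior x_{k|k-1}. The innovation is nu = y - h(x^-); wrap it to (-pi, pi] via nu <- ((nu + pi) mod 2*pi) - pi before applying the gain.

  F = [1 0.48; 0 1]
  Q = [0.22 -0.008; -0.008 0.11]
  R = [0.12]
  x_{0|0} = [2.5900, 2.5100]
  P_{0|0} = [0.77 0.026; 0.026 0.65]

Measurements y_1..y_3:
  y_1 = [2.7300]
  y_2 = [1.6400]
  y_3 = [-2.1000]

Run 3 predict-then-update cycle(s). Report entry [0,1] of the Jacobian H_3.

H_jac[0,1] = 0.1155

step 1: x^-=[3.7948, 2.5100]  P^-=[1.1647 0.3300; 0.3300 0.7600]  H_jac=[-0.1213 0.1833]  S=[0.1480]  K=[-0.5455; 0.6710]  nu=[2.1456]  x^+=[2.6244, 3.9498]  P^+=[1.1207 0.3842; 0.3842 0.6934]
step 2: x^-=[4.5203, 3.9498]  P^-=[1.8692 0.7090; 0.7090 0.8034]  H_jac=[-0.1096 0.1254]  S=[0.1356]  K=[-0.8551; 0.1701]  nu=[0.9219]  x^+=[3.7320, 4.1066]  P^+=[1.7701 0.7287; 0.7287 0.7994]
step 3: x^-=[5.7031, 4.1066]  P^-=[2.8738 1.1044; 1.1044 0.9094]  H_jac=[-0.0831 0.1155]  S=[0.1308]  K=[-0.8519; 0.1008]  nu=[-2.7241]  x^+=[8.0238, 3.8320]  P^+=[2.7789 1.1157; 1.1157 0.9081]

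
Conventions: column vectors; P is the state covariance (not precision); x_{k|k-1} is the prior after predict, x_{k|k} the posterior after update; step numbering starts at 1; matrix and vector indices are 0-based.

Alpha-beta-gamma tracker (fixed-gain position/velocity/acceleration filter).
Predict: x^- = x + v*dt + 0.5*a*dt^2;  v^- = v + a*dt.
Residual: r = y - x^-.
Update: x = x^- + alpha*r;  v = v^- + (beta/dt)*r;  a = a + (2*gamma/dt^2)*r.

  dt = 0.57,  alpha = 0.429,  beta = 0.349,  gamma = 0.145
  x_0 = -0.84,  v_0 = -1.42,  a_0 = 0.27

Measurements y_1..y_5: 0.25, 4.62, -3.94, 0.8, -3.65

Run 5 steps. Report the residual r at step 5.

step 1: x_pred=-1.6055  r=1.8555  x^+=-0.8095  v^+=-0.1300  a^+=1.9262
step 2: x_pred=-0.5707  r=5.1907  x^+=1.6561  v^+=4.1461  a^+=6.5593
step 3: x_pred=5.0850  r=-9.0250  x^+=1.2133  v^+=2.3591  a^+=-1.4962
step 4: x_pred=2.3149  r=-1.5149  x^+=1.6650  v^+=0.5788  a^+=-2.8484
step 5: x_pred=1.5322  r=-5.1822  x^+=-0.6910  v^+=-4.2178  a^+=-7.4739

resid = -5.1822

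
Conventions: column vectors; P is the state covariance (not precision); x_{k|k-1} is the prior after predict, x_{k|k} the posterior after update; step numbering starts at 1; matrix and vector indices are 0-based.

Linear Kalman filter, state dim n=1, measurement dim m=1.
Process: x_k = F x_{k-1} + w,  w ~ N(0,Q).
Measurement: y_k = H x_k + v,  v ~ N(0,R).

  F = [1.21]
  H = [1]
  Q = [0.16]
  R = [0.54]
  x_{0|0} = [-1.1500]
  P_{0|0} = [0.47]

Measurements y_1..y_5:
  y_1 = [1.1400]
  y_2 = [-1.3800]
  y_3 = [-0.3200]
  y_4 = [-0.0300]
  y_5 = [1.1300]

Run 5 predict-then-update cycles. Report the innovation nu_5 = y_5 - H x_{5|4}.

innov = [1.5404]

step 1: x^-=[-1.3915]  P^-=[0.8481]  S=[1.3881]  K=[0.6110]  nu=[2.5315]  x^+=[0.1552]  P^+=[0.3299]
step 2: x^-=[0.1878]  P^-=[0.6431]  S=[1.1831]  K=[0.5436]  nu=[-1.5678]  x^+=[-0.6644]  P^+=[0.2935]
step 3: x^-=[-0.8039]  P^-=[0.5897]  S=[1.1297]  K=[0.5220]  nu=[0.4839]  x^+=[-0.5513]  P^+=[0.2819]
step 4: x^-=[-0.6671]  P^-=[0.5727]  S=[1.1127]  K=[0.5147]  nu=[0.6371]  x^+=[-0.3392]  P^+=[0.2779]
step 5: x^-=[-0.4104]  P^-=[0.5669]  S=[1.1069]  K=[0.5122]  nu=[1.5404]  x^+=[0.3785]  P^+=[0.2766]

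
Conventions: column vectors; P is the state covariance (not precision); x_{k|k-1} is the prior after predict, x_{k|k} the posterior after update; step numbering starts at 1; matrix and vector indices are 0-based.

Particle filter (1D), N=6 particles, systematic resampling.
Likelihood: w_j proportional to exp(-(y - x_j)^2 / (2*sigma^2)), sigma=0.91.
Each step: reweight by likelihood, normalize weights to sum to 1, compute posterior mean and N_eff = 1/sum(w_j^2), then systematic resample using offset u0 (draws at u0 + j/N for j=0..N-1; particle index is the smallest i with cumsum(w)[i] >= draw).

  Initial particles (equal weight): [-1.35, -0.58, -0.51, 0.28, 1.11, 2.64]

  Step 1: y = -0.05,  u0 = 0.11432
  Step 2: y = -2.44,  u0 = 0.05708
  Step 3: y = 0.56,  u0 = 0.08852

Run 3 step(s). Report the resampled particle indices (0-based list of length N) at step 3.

step 1: w=[0.1037, 0.2427, 0.2531, 0.2693, 0.1276, 0.0036]  mean=-0.1831  Neff=4.4940  idx=[1, 1, 2, 3, 3, 4]
step 2: w=[0.3288, 0.3288, 0.2801, 0.0305, 0.0305, 0.0013]  mean=-0.5057  Neff=3.3722  idx=[0, 0, 1, 1, 2, 2]
step 3: w=[0.1614, 0.1614, 0.1614, 0.1614, 0.1772, 0.1772]  mean=-0.5552  Neff=5.9880  idx=[0, 1, 2, 3, 4, 5]

resampled_idx = [0, 1, 2, 3, 4, 5]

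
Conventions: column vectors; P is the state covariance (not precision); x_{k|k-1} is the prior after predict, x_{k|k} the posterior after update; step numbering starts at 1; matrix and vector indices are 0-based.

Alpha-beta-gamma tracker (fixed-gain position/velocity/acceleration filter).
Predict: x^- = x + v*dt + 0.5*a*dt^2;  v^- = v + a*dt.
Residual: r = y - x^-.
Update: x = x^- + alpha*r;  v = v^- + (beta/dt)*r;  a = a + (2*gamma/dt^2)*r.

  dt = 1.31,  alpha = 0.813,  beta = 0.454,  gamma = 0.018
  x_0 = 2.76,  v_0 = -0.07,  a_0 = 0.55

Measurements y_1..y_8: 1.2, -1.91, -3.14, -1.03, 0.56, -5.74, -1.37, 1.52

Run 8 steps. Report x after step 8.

x_post = 1.1049

step 1: x_pred=3.1402  r=-1.9402  x^+=1.5628  v^+=-0.0219  a^+=0.5093
step 2: x_pred=1.9711  r=-3.8811  x^+=-1.1842  v^+=-0.6998  a^+=0.4279
step 3: x_pred=-1.7338  r=-1.4062  x^+=-2.8770  v^+=-0.6266  a^+=0.3984
step 4: x_pred=-3.3561  r=2.3261  x^+=-1.4650  v^+=0.7014  a^+=0.4472
step 5: x_pred=-0.1624  r=0.7224  x^+=0.4249  v^+=1.5376  a^+=0.4623
step 6: x_pred=2.8358  r=-8.5758  x^+=-4.1363  v^+=-0.8288  a^+=0.2824
step 7: x_pred=-4.9798  r=3.6098  x^+=-2.0450  v^+=0.7922  a^+=0.3582
step 8: x_pred=-0.7000  r=2.2200  x^+=1.1049  v^+=2.0307  a^+=0.4047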